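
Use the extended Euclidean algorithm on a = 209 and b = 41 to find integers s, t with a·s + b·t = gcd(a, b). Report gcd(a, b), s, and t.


Euclidean algorithm on (209, 41) — divide until remainder is 0:
  209 = 5 · 41 + 4
  41 = 10 · 4 + 1
  4 = 4 · 1 + 0
gcd(209, 41) = 1.
Track Bezout coefficients alongside the remainders: start with r₀ = 209 = a·1 + b·0 (s = 1, t = 0) and r₁ = 41 = a·0 + b·1 (s = 0, t = 1); each new remainder r_{k+1} = r_{k-1} − q_k·r_k inherits s_{k+1} = s_{k-1} − q_k·s_k, t_{k+1} = t_{k-1} − q_k·t_k, so r_k = a·s_k + b·t_k at every step:
  q = 5: r = 4, s = 1 − 5·0 = 1, t = 0 − 5·1 = -5  (check: 209·1 + 41·(-5) = 4)
  q = 10: r = 1, s = 0 − 10·1 = -10, t = 1 − 10·(-5) = 51  (check: 209·(-10) + 41·51 = 1)
The row with r = 1 (the gcd) gives the Bezout coefficients s = -10, t = 51.
Result: 209 · (-10) + 41 · (51) = 1.

gcd(209, 41) = 1; s = -10, t = 51 (check: 209·(-10) + 41·51 = 1).


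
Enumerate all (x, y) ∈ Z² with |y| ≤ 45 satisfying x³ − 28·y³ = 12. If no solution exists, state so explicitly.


The equation is x³ - 28y³ = 12. For fixed y, x³ = 28·y³ + 12, so a solution requires the RHS to be a perfect cube.
Strategy: iterate y from -45 to 45, compute RHS = 28·y³ + 12, and check whether it is a (positive or negative) perfect cube.
Check small values of y:
  y = 0: RHS = 12 is not a perfect cube.
  y = 1: RHS = 40 is not a perfect cube.
  y = -1: RHS = -16 is not a perfect cube.
  y = 2: RHS = 236 is not a perfect cube.
  y = -2: RHS = -212 is not a perfect cube.
  y = 3: RHS = 768 is not a perfect cube.
  y = -3: RHS = -744 is not a perfect cube.
Continuing the search up to |y| = 45 finds no solutions either.
No (x, y) in the scanned range satisfies the equation.

No integer solutions with |y| ≤ 45.


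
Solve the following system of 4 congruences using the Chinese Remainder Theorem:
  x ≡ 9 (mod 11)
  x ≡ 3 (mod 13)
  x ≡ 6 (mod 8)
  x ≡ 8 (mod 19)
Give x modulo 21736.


Product of moduli M = 11 · 13 · 8 · 19 = 21736.
Merge one congruence at a time:
  Start: x ≡ 9 (mod 11).
  Combine with x ≡ 3 (mod 13); new modulus lcm = 143.
    Write x = 9 + 11·t and substitute into x ≡ 3 (mod 13): 11·t ≡ 3 − 9 = -6 (mod 13).
    Reduce coefficients mod 13: 11·t ≡ 7 (mod 13).
    The inverse of 11 mod 13 is 6 (since 11·6 = 66 = 5·13 + 1), so t ≡ 6·7 = 42 ≡ 3 (mod 13).
    Then x = 9 + 11·3 = 42, valid modulo lcm(11, 13) = 143: x ≡ 42 (mod 143).
  Combine with x ≡ 6 (mod 8); new modulus lcm = 1144.
    Write x = 42 + 143·t and substitute into x ≡ 6 (mod 8): 143·t ≡ 6 − 42 = -36 (mod 8).
    Reduce coefficients mod 8: 7·t ≡ 4 (mod 8).
    The inverse of 7 mod 8 is 7 (since 7·7 = 49 = 6·8 + 1), so t ≡ 7·4 = 28 ≡ 4 (mod 8).
    Then x = 42 + 143·4 = 614, valid modulo lcm(143, 8) = 1144: x ≡ 614 (mod 1144).
  Combine with x ≡ 8 (mod 19); new modulus lcm = 21736.
    Write x = 614 + 1144·t and substitute into x ≡ 8 (mod 19): 1144·t ≡ 8 − 614 = -606 (mod 19).
    Reduce coefficients mod 19: 4·t ≡ 2 (mod 19).
    The inverse of 4 mod 19 is 5 (since 4·5 = 20 = 1·19 + 1), so t ≡ 5·2 = 10 ≡ 10 (mod 19).
    Then x = 614 + 1144·10 = 12054, valid modulo lcm(1144, 19) = 21736: x ≡ 12054 (mod 21736).
Verify against each original: 12054 mod 11 = 9, 12054 mod 13 = 3, 12054 mod 8 = 6, 12054 mod 19 = 8.

x ≡ 12054 (mod 21736).


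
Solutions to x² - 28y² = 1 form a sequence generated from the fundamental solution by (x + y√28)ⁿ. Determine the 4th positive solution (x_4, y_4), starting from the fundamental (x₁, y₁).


Step 1: Find the fundamental solution (x₁, y₁) of x² - 28y² = 1.
  Expand √28 as a continued fraction. a₀ = ⌊√28⌋ = 5; iterate m_{k+1} = d_k·a_k − m_k, d_{k+1} = (28 − m_{k+1}²)/d_k, a_{k+1} = ⌊(a₀ + m_{k+1})/d_{k+1}⌋ (starting m₀ = 0, d₀ = 1), with convergents p_k = a_k·p_{k-1} + p_{k-2}, q_k = a_k·q_{k-1} + q_{k-2} (p₋₁ = 1, q₋₁ = 0):
  k = 0: a₀ = 5; p₀/q₀ = 5/1; p₀² − 28·q₀² = 25 − 28 = -3.
  k = 1: m = 5, d = 3, a = ⌊(5 + 5)/3⌋ = 3; p/q = (3·5 + 1)/(3·1 + 0) = 16/3; p² − 28·q² = 256 − 252 = 4.
  k = 2: m = 4, d = 4, a = ⌊(5 + 4)/4⌋ = 2; p/q = (2·16 + 5)/(2·3 + 1) = 37/7; p² − 28·q² = 1369 − 1372 = -3.
  k = 3: m = 4, d = 3, a = ⌊(5 + 4)/3⌋ = 3; p/q = (3·37 + 16)/(3·7 + 3) = 127/24; p² − 28·q² = 16129 − 16128 = 1.
  The first convergent with p² − 28·q² = 1 gives the fundamental solution (x₁, y₁) = (127, 24).
Step 2: Apply the recurrence (x_{n+1}, y_{n+1}) = (x₁x_n + 28y₁y_n, x₁y_n + y₁x_n) repeatedly.
  From (x_1, y_1) = (127, 24): x_2 = 127·127 + 28·24·24 = 32257; y_2 = 127·24 + 24·127 = 6096.
  From (x_2, y_2) = (32257, 6096): x_3 = 127·32257 + 28·24·6096 = 8193151; y_3 = 127·6096 + 24·32257 = 1548360.
  From (x_3, y_3) = (8193151, 1548360): x_4 = 127·8193151 + 28·24·1548360 = 2081028097; y_4 = 127·1548360 + 24·8193151 = 393277344.
Step 3: Verify x_4² - 28·y_4² = 4330677940503441409 - 4330677940503441408 = 1 (should be 1). ✓

(x_1, y_1) = (127, 24); (x_4, y_4) = (2081028097, 393277344).


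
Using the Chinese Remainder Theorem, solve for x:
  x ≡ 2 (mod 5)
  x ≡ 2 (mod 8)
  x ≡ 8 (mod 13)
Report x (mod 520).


Moduli 5, 8, 13 are pairwise coprime; by CRT there is a unique solution modulo M = 5 · 8 · 13 = 520.
Solve pairwise, accumulating the modulus:
  Start with x ≡ 2 (mod 5).
  Combine with x ≡ 2 (mod 8): since gcd(5, 8) = 1, we get a unique residue mod 40.
    Write x = 2 + 5·t and substitute into x ≡ 2 (mod 8): 5·t ≡ 2 − 2 = 0 (mod 8).
    The inverse of 5 mod 8 is 5 (since 5·5 = 25 = 3·8 + 1), so t ≡ 5·0 = 0 ≡ 0 (mod 8).
    Then x = 2 + 5·0 = 2, valid modulo lcm(5, 8) = 40: x ≡ 2 (mod 40).
  Combine with x ≡ 8 (mod 13): since gcd(40, 13) = 1, we get a unique residue mod 520.
    Write x = 2 + 40·t and substitute into x ≡ 8 (mod 13): 40·t ≡ 8 − 2 = 6 (mod 13).
    Reduce coefficients mod 13: 1·t ≡ 6 (mod 13).
    So t ≡ 6 (mod 13).
    Then x = 2 + 40·6 = 242, valid modulo lcm(40, 13) = 520: x ≡ 242 (mod 520).
Verify: 242 mod 5 = 2 ✓, 242 mod 8 = 2 ✓, 242 mod 13 = 8 ✓.

x ≡ 242 (mod 520).


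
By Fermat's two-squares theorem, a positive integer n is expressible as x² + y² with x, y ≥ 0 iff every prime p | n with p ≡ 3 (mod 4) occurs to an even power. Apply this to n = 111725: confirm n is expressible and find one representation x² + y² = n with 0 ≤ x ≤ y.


Step 1: Factor n = 111725 = 5^2 · 41 · 109.
Step 2: Check the mod-4 condition on each prime factor: 5 ≡ 1 (mod 4), exponent 2; 41 ≡ 1 (mod 4), exponent 1; 109 ≡ 1 (mod 4), exponent 1.
All primes ≡ 3 (mod 4) appear to even exponent (or don't appear), so by the two-squares theorem n IS expressible as a sum of two squares.
Step 3: Build a representation. Group n = k² · m with k = 5 and m = 41 · 109 = 4469 (a product of primes ≡ 1 (mod 4)); a representation of m scales to one of n via (k·x)² + (k·y)² = k²(x² + y²). Each prime p ≡ 1 (mod 4) is itself a sum of two squares; find a² by testing p − a² for a perfect square:
  41: 41 − 1² = 40, 41 − 2² = 37, 41 − 3² = 32, 41 − 4² = 25 = 5² ⇒ 41 = 4² + 5².
  109: 109 − 1² = 108, 109 − 2² = 105, 109 − 3² = 100 = 10² ⇒ 109 = 3² + 10².
  Combine using the Brahmagupta–Fibonacci identity (a² + b²)(c² + d²) = (ac − bd)² + (ad + bc)² = (ac + bd)² + (ad − bc)²:
  41 · 109 = 4469: from (4² + 5²)(3² + 10²), take (4·3 − 5·10, 4·10 + 5·3) = (12 − 50, 40 + 15) = (-38, 55); dropping signs (only squares matter) gives (38, 55); check 38² + 55² = 1444 + 3025 = 4469 ✓.
  Scale by k = 5: (5·38, 5·55) = (190, 275).
Step 4: Order so x ≤ y and verify: 190² + 275² = 36100 + 75625 = 111725 = n. ✓

n = 111725 = 190² + 275² (one valid representation with x ≤ y).


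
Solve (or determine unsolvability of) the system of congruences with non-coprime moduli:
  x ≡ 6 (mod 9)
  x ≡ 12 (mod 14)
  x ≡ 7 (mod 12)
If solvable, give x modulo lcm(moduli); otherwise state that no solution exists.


Moduli 9, 14, 12 are not pairwise coprime, so CRT works modulo lcm(m_i) when all pairwise compatibility conditions hold.
Pairwise compatibility: gcd(m_i, m_j) must divide a_i - a_j for every pair.
Merge one congruence at a time:
  Start: x ≡ 6 (mod 9).
  Combine with x ≡ 12 (mod 14): gcd(9, 14) = 1; 12 - 6 = 6, which IS divisible by 1, so compatible.
    Write x = 6 + 9·t and substitute into x ≡ 12 (mod 14): 9·t ≡ 12 − 6 = 6 (mod 14).
    The inverse of 9 mod 14 is 11 (since 9·11 = 99 = 7·14 + 1), so t ≡ 11·6 = 66 ≡ 10 (mod 14).
    Then x = 6 + 9·10 = 96, valid modulo lcm(9, 14) = 126: x ≡ 96 (mod 126).
  Combine with x ≡ 7 (mod 12): gcd(126, 12) = 6, and 7 - 96 = -89 is NOT divisible by 6.
    ⇒ system is inconsistent (no integer solution).

No solution (the system is inconsistent).


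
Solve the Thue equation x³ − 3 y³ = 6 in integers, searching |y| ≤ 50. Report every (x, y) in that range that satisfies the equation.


The equation is x³ - 3y³ = 6. For fixed y, x³ = 3·y³ + 6, so a solution requires the RHS to be a perfect cube.
Strategy: iterate y from -50 to 50, compute RHS = 3·y³ + 6, and check whether it is a (positive or negative) perfect cube.
Check small values of y:
  y = 0: RHS = 6 is not a perfect cube.
  y = 1: RHS = 9 is not a perfect cube.
  y = -1: RHS = 3 is not a perfect cube.
  y = 2: RHS = 30 is not a perfect cube.
  y = -2: RHS = -18 is not a perfect cube.
  y = 3: RHS = 87 is not a perfect cube.
  y = -3: RHS = -75 is not a perfect cube.
Continuing the search up to |y| = 50 finds no solutions either.
No (x, y) in the scanned range satisfies the equation.

No integer solutions with |y| ≤ 50.


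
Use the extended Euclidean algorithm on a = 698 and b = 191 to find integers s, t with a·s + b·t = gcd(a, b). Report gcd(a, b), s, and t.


Euclidean algorithm on (698, 191) — divide until remainder is 0:
  698 = 3 · 191 + 125
  191 = 1 · 125 + 66
  125 = 1 · 66 + 59
  66 = 1 · 59 + 7
  59 = 8 · 7 + 3
  7 = 2 · 3 + 1
  3 = 3 · 1 + 0
gcd(698, 191) = 1.
Track Bezout coefficients alongside the remainders: start with r₀ = 698 = a·1 + b·0 (s = 1, t = 0) and r₁ = 191 = a·0 + b·1 (s = 0, t = 1); each new remainder r_{k+1} = r_{k-1} − q_k·r_k inherits s_{k+1} = s_{k-1} − q_k·s_k, t_{k+1} = t_{k-1} − q_k·t_k, so r_k = a·s_k + b·t_k at every step:
  q = 3: r = 125, s = 1 − 3·0 = 1, t = 0 − 3·1 = -3  (check: 698·1 + 191·(-3) = 125)
  q = 1: r = 66, s = 0 − 1·1 = -1, t = 1 − 1·(-3) = 4  (check: 698·(-1) + 191·4 = 66)
  q = 1: r = 59, s = 1 − 1·(-1) = 2, t = -3 − 1·4 = -7  (check: 698·2 + 191·(-7) = 59)
  q = 1: r = 7, s = -1 − 1·2 = -3, t = 4 − 1·(-7) = 11  (check: 698·(-3) + 191·11 = 7)
  q = 8: r = 3, s = 2 − 8·(-3) = 26, t = -7 − 8·11 = -95  (check: 698·26 + 191·(-95) = 3)
  q = 2: r = 1, s = -3 − 2·26 = -55, t = 11 − 2·(-95) = 201  (check: 698·(-55) + 191·201 = 1)
The row with r = 1 (the gcd) gives the Bezout coefficients s = -55, t = 201.
Result: 698 · (-55) + 191 · (201) = 1.

gcd(698, 191) = 1; s = -55, t = 201 (check: 698·(-55) + 191·201 = 1).


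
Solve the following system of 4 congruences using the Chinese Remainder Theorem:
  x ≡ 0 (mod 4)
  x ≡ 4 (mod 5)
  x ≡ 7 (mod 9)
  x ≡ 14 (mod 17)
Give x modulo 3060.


Product of moduli M = 4 · 5 · 9 · 17 = 3060.
Merge one congruence at a time:
  Start: x ≡ 0 (mod 4).
  Combine with x ≡ 4 (mod 5); new modulus lcm = 20.
    Write x = 0 + 4·t and substitute into x ≡ 4 (mod 5): 4·t ≡ 4 − 0 = 4 (mod 5).
    The inverse of 4 mod 5 is 4 (since 4·4 = 16 = 3·5 + 1), so t ≡ 4·4 = 16 ≡ 1 (mod 5).
    Then x = 0 + 4·1 = 4, valid modulo lcm(4, 5) = 20: x ≡ 4 (mod 20).
  Combine with x ≡ 7 (mod 9); new modulus lcm = 180.
    Write x = 4 + 20·t and substitute into x ≡ 7 (mod 9): 20·t ≡ 7 − 4 = 3 (mod 9).
    Reduce coefficients mod 9: 2·t ≡ 3 (mod 9).
    The inverse of 2 mod 9 is 5 (since 2·5 = 10 = 1·9 + 1), so t ≡ 5·3 = 15 ≡ 6 (mod 9).
    Then x = 4 + 20·6 = 124, valid modulo lcm(20, 9) = 180: x ≡ 124 (mod 180).
  Combine with x ≡ 14 (mod 17); new modulus lcm = 3060.
    Write x = 124 + 180·t and substitute into x ≡ 14 (mod 17): 180·t ≡ 14 − 124 = -110 (mod 17).
    Reduce coefficients mod 17: 10·t ≡ 9 (mod 17).
    The inverse of 10 mod 17 is 12 (since 10·12 = 120 = 7·17 + 1), so t ≡ 12·9 = 108 ≡ 6 (mod 17).
    Then x = 124 + 180·6 = 1204, valid modulo lcm(180, 17) = 3060: x ≡ 1204 (mod 3060).
Verify against each original: 1204 mod 4 = 0, 1204 mod 5 = 4, 1204 mod 9 = 7, 1204 mod 17 = 14.

x ≡ 1204 (mod 3060).


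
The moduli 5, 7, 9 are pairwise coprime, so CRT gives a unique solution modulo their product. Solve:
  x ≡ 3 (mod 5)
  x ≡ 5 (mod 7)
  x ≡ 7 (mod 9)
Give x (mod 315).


Moduli 5, 7, 9 are pairwise coprime; by CRT there is a unique solution modulo M = 5 · 7 · 9 = 315.
Solve pairwise, accumulating the modulus:
  Start with x ≡ 3 (mod 5).
  Combine with x ≡ 5 (mod 7): since gcd(5, 7) = 1, we get a unique residue mod 35.
    Write x = 3 + 5·t and substitute into x ≡ 5 (mod 7): 5·t ≡ 5 − 3 = 2 (mod 7).
    The inverse of 5 mod 7 is 3 (since 5·3 = 15 = 2·7 + 1), so t ≡ 3·2 = 6 ≡ 6 (mod 7).
    Then x = 3 + 5·6 = 33, valid modulo lcm(5, 7) = 35: x ≡ 33 (mod 35).
  Combine with x ≡ 7 (mod 9): since gcd(35, 9) = 1, we get a unique residue mod 315.
    Write x = 33 + 35·t and substitute into x ≡ 7 (mod 9): 35·t ≡ 7 − 33 = -26 (mod 9).
    Reduce coefficients mod 9: 8·t ≡ 1 (mod 9).
    The inverse of 8 mod 9 is 8 (since 8·8 = 64 = 7·9 + 1), so t ≡ 8·1 = 8 ≡ 8 (mod 9).
    Then x = 33 + 35·8 = 313, valid modulo lcm(35, 9) = 315: x ≡ 313 (mod 315).
Verify: 313 mod 5 = 3 ✓, 313 mod 7 = 5 ✓, 313 mod 9 = 7 ✓.

x ≡ 313 (mod 315).


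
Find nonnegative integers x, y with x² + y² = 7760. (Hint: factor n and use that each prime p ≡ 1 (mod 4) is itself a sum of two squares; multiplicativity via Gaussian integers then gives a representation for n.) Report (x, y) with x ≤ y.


Step 1: Factor n = 7760 = 2^4 · 5 · 97.
Step 2: Check the mod-4 condition on each prime factor: 2 = 2 (special); 5 ≡ 1 (mod 4), exponent 1; 97 ≡ 1 (mod 4), exponent 1.
All primes ≡ 3 (mod 4) appear to even exponent (or don't appear), so by the two-squares theorem n IS expressible as a sum of two squares.
Step 3: Build a representation. Group n = k² · m with k = 4 and m = 5 · 97 = 485 (a product of primes ≡ 1 (mod 4)); a representation of m scales to one of n via (k·x)² + (k·y)² = k²(x² + y²). Each prime p ≡ 1 (mod 4) is itself a sum of two squares; find a² by testing p − a² for a perfect square:
  5: 5 − 1² = 4 = 2² ⇒ 5 = 1² + 2².
  97: 97 − 1² = 96, 97 − 2² = 93, 97 − 3² = 88, 97 − 4² = 81 = 9² ⇒ 97 = 4² + 9².
  Combine using the Brahmagupta–Fibonacci identity (a² + b²)(c² + d²) = (ac − bd)² + (ad + bc)² = (ac + bd)² + (ad − bc)²:
  5 · 97 = 485: from (1² + 2²)(4² + 9²), take (1·4 − 2·9, 1·9 + 2·4) = (4 − 18, 9 + 8) = (-14, 17); dropping signs (only squares matter) gives (14, 17); check 14² + 17² = 196 + 289 = 485 ✓.
  Scale by k = 4: (4·14, 4·17) = (56, 68).
Step 4: Order so x ≤ y and verify: 56² + 68² = 3136 + 4624 = 7760 = n. ✓

n = 7760 = 56² + 68² (one valid representation with x ≤ y).


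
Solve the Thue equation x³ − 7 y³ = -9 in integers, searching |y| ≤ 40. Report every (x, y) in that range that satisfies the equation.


The equation is x³ - 7y³ = -9. For fixed y, x³ = 7·y³ − 9, so a solution requires the RHS to be a perfect cube.
Strategy: iterate y from -40 to 40, compute RHS = 7·y³ − 9, and check whether it is a (positive or negative) perfect cube.
Check small values of y:
  y = 0: RHS = -9 is not a perfect cube.
  y = 1: RHS = -2 is not a perfect cube.
  y = -1: RHS = -16 is not a perfect cube.
  y = 2: RHS = 47 is not a perfect cube.
  y = -2: RHS = -65 is not a perfect cube.
  y = 3: RHS = 180 is not a perfect cube.
  y = -3: RHS = -198 is not a perfect cube.
Continuing the search up to |y| = 40 finds no solutions either.
No (x, y) in the scanned range satisfies the equation.

No integer solutions with |y| ≤ 40.


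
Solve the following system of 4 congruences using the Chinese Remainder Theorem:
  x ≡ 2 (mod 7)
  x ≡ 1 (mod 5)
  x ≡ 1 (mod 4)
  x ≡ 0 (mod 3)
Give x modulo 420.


Product of moduli M = 7 · 5 · 4 · 3 = 420.
Merge one congruence at a time:
  Start: x ≡ 2 (mod 7).
  Combine with x ≡ 1 (mod 5); new modulus lcm = 35.
    Write x = 2 + 7·t and substitute into x ≡ 1 (mod 5): 7·t ≡ 1 − 2 = -1 (mod 5).
    Reduce coefficients mod 5: 2·t ≡ 4 (mod 5).
    The inverse of 2 mod 5 is 3 (since 2·3 = 6 = 1·5 + 1), so t ≡ 3·4 = 12 ≡ 2 (mod 5).
    Then x = 2 + 7·2 = 16, valid modulo lcm(7, 5) = 35: x ≡ 16 (mod 35).
  Combine with x ≡ 1 (mod 4); new modulus lcm = 140.
    Write x = 16 + 35·t and substitute into x ≡ 1 (mod 4): 35·t ≡ 1 − 16 = -15 (mod 4).
    Reduce coefficients mod 4: 3·t ≡ 1 (mod 4).
    The inverse of 3 mod 4 is 3 (since 3·3 = 9 = 2·4 + 1), so t ≡ 3·1 = 3 ≡ 3 (mod 4).
    Then x = 16 + 35·3 = 121, valid modulo lcm(35, 4) = 140: x ≡ 121 (mod 140).
  Combine with x ≡ 0 (mod 3); new modulus lcm = 420.
    Write x = 121 + 140·t and substitute into x ≡ 0 (mod 3): 140·t ≡ 0 − 121 = -121 (mod 3).
    Reduce coefficients mod 3: 2·t ≡ 2 (mod 3).
    The inverse of 2 mod 3 is 2 (since 2·2 = 4 = 1·3 + 1), so t ≡ 2·2 = 4 ≡ 1 (mod 3).
    Then x = 121 + 140·1 = 261, valid modulo lcm(140, 3) = 420: x ≡ 261 (mod 420).
Verify against each original: 261 mod 7 = 2, 261 mod 5 = 1, 261 mod 4 = 1, 261 mod 3 = 0.

x ≡ 261 (mod 420).


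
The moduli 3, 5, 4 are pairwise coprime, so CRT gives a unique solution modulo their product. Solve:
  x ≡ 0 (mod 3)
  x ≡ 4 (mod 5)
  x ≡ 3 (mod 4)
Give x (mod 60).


Moduli 3, 5, 4 are pairwise coprime; by CRT there is a unique solution modulo M = 3 · 5 · 4 = 60.
Solve pairwise, accumulating the modulus:
  Start with x ≡ 0 (mod 3).
  Combine with x ≡ 4 (mod 5): since gcd(3, 5) = 1, we get a unique residue mod 15.
    Write x = 0 + 3·t and substitute into x ≡ 4 (mod 5): 3·t ≡ 4 − 0 = 4 (mod 5).
    The inverse of 3 mod 5 is 2 (since 3·2 = 6 = 1·5 + 1), so t ≡ 2·4 = 8 ≡ 3 (mod 5).
    Then x = 0 + 3·3 = 9, valid modulo lcm(3, 5) = 15: x ≡ 9 (mod 15).
  Combine with x ≡ 3 (mod 4): since gcd(15, 4) = 1, we get a unique residue mod 60.
    Write x = 9 + 15·t and substitute into x ≡ 3 (mod 4): 15·t ≡ 3 − 9 = -6 (mod 4).
    Reduce coefficients mod 4: 3·t ≡ 2 (mod 4).
    The inverse of 3 mod 4 is 3 (since 3·3 = 9 = 2·4 + 1), so t ≡ 3·2 = 6 ≡ 2 (mod 4).
    Then x = 9 + 15·2 = 39, valid modulo lcm(15, 4) = 60: x ≡ 39 (mod 60).
Verify: 39 mod 3 = 0 ✓, 39 mod 5 = 4 ✓, 39 mod 4 = 3 ✓.

x ≡ 39 (mod 60).


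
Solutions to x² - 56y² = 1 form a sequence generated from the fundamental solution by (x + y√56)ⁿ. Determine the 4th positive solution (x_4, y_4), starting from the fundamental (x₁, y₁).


Step 1: Find the fundamental solution (x₁, y₁) of x² - 56y² = 1.
  Expand √56 as a continued fraction. a₀ = ⌊√56⌋ = 7; iterate m_{k+1} = d_k·a_k − m_k, d_{k+1} = (56 − m_{k+1}²)/d_k, a_{k+1} = ⌊(a₀ + m_{k+1})/d_{k+1}⌋ (starting m₀ = 0, d₀ = 1), with convergents p_k = a_k·p_{k-1} + p_{k-2}, q_k = a_k·q_{k-1} + q_{k-2} (p₋₁ = 1, q₋₁ = 0):
  k = 0: a₀ = 7; p₀/q₀ = 7/1; p₀² − 56·q₀² = 49 − 56 = -7.
  k = 1: m = 7, d = 7, a = ⌊(7 + 7)/7⌋ = 2; p/q = (2·7 + 1)/(2·1 + 0) = 15/2; p² − 56·q² = 225 − 224 = 1.
  The first convergent with p² − 56·q² = 1 gives the fundamental solution (x₁, y₁) = (15, 2).
Step 2: Apply the recurrence (x_{n+1}, y_{n+1}) = (x₁x_n + 56y₁y_n, x₁y_n + y₁x_n) repeatedly.
  From (x_1, y_1) = (15, 2): x_2 = 15·15 + 56·2·2 = 449; y_2 = 15·2 + 2·15 = 60.
  From (x_2, y_2) = (449, 60): x_3 = 15·449 + 56·2·60 = 13455; y_3 = 15·60 + 2·449 = 1798.
  From (x_3, y_3) = (13455, 1798): x_4 = 15·13455 + 56·2·1798 = 403201; y_4 = 15·1798 + 2·13455 = 53880.
Step 3: Verify x_4² - 56·y_4² = 162571046401 - 162571046400 = 1 (should be 1). ✓

(x_1, y_1) = (15, 2); (x_4, y_4) = (403201, 53880).


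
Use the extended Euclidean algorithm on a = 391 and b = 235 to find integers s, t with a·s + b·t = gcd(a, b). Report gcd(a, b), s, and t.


Euclidean algorithm on (391, 235) — divide until remainder is 0:
  391 = 1 · 235 + 156
  235 = 1 · 156 + 79
  156 = 1 · 79 + 77
  79 = 1 · 77 + 2
  77 = 38 · 2 + 1
  2 = 2 · 1 + 0
gcd(391, 235) = 1.
Track Bezout coefficients alongside the remainders: start with r₀ = 391 = a·1 + b·0 (s = 1, t = 0) and r₁ = 235 = a·0 + b·1 (s = 0, t = 1); each new remainder r_{k+1} = r_{k-1} − q_k·r_k inherits s_{k+1} = s_{k-1} − q_k·s_k, t_{k+1} = t_{k-1} − q_k·t_k, so r_k = a·s_k + b·t_k at every step:
  q = 1: r = 156, s = 1 − 1·0 = 1, t = 0 − 1·1 = -1  (check: 391·1 + 235·(-1) = 156)
  q = 1: r = 79, s = 0 − 1·1 = -1, t = 1 − 1·(-1) = 2  (check: 391·(-1) + 235·2 = 79)
  q = 1: r = 77, s = 1 − 1·(-1) = 2, t = -1 − 1·2 = -3  (check: 391·2 + 235·(-3) = 77)
  q = 1: r = 2, s = -1 − 1·2 = -3, t = 2 − 1·(-3) = 5  (check: 391·(-3) + 235·5 = 2)
  q = 38: r = 1, s = 2 − 38·(-3) = 116, t = -3 − 38·5 = -193  (check: 391·116 + 235·(-193) = 1)
The row with r = 1 (the gcd) gives the Bezout coefficients s = 116, t = -193.
Result: 391 · (116) + 235 · (-193) = 1.

gcd(391, 235) = 1; s = 116, t = -193 (check: 391·116 + 235·(-193) = 1).


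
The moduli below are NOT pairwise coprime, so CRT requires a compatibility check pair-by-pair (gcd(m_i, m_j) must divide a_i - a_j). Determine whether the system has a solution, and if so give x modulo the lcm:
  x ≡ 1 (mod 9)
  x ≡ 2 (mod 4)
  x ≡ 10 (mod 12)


Moduli 9, 4, 12 are not pairwise coprime, so CRT works modulo lcm(m_i) when all pairwise compatibility conditions hold.
Pairwise compatibility: gcd(m_i, m_j) must divide a_i - a_j for every pair.
Merge one congruence at a time:
  Start: x ≡ 1 (mod 9).
  Combine with x ≡ 2 (mod 4): gcd(9, 4) = 1; 2 - 1 = 1, which IS divisible by 1, so compatible.
    Write x = 1 + 9·t and substitute into x ≡ 2 (mod 4): 9·t ≡ 2 − 1 = 1 (mod 4).
    Reduce coefficients mod 4: 1·t ≡ 1 (mod 4).
    So t ≡ 1 (mod 4).
    Then x = 1 + 9·1 = 10, valid modulo lcm(9, 4) = 36: x ≡ 10 (mod 36).
  Combine with x ≡ 10 (mod 12): gcd(36, 12) = 12; 10 - 10 = 0, which IS divisible by 12, so compatible.
    Write x = 10 + 36·t and substitute into x ≡ 10 (mod 12): 36·t ≡ 10 − 10 = 0 (mod 12).
    Divide the congruence (and modulus) by g = 12: 3·t ≡ 0 (mod 1).
    Modulo 1 every t works; take t = 0.
    Then x = 10 + 36·0 = 10, valid modulo lcm(36, 12) = 36: x ≡ 10 (mod 36).
Verify: 10 mod 9 = 1, 10 mod 4 = 2, 10 mod 12 = 10.

x ≡ 10 (mod 36).


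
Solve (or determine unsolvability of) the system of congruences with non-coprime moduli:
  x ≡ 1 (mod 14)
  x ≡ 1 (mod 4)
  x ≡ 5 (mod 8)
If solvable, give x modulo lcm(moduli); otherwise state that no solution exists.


Moduli 14, 4, 8 are not pairwise coprime, so CRT works modulo lcm(m_i) when all pairwise compatibility conditions hold.
Pairwise compatibility: gcd(m_i, m_j) must divide a_i - a_j for every pair.
Merge one congruence at a time:
  Start: x ≡ 1 (mod 14).
  Combine with x ≡ 1 (mod 4): gcd(14, 4) = 2; 1 - 1 = 0, which IS divisible by 2, so compatible.
    Write x = 1 + 14·t and substitute into x ≡ 1 (mod 4): 14·t ≡ 1 − 1 = 0 (mod 4).
    Divide the congruence (and modulus) by g = 2: 7·t ≡ 0 (mod 2).
    Reduce coefficients mod 2: 1·t ≡ 0 (mod 2).
    So t ≡ 0 (mod 2).
    Then x = 1 + 14·0 = 1, valid modulo lcm(14, 4) = 28: x ≡ 1 (mod 28).
  Combine with x ≡ 5 (mod 8): gcd(28, 8) = 4; 5 - 1 = 4, which IS divisible by 4, so compatible.
    Write x = 1 + 28·t and substitute into x ≡ 5 (mod 8): 28·t ≡ 5 − 1 = 4 (mod 8).
    Divide the congruence (and modulus) by g = 4: 7·t ≡ 1 (mod 2).
    Reduce coefficients mod 2: 1·t ≡ 1 (mod 2).
    So t ≡ 1 (mod 2).
    Then x = 1 + 28·1 = 29, valid modulo lcm(28, 8) = 56: x ≡ 29 (mod 56).
Verify: 29 mod 14 = 1, 29 mod 4 = 1, 29 mod 8 = 5.

x ≡ 29 (mod 56).


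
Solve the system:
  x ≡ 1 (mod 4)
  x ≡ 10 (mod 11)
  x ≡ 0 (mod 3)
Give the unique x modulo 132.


Moduli 4, 11, 3 are pairwise coprime; by CRT there is a unique solution modulo M = 4 · 11 · 3 = 132.
Solve pairwise, accumulating the modulus:
  Start with x ≡ 1 (mod 4).
  Combine with x ≡ 10 (mod 11): since gcd(4, 11) = 1, we get a unique residue mod 44.
    Write x = 1 + 4·t and substitute into x ≡ 10 (mod 11): 4·t ≡ 10 − 1 = 9 (mod 11).
    The inverse of 4 mod 11 is 3 (since 4·3 = 12 = 1·11 + 1), so t ≡ 3·9 = 27 ≡ 5 (mod 11).
    Then x = 1 + 4·5 = 21, valid modulo lcm(4, 11) = 44: x ≡ 21 (mod 44).
  Combine with x ≡ 0 (mod 3): since gcd(44, 3) = 1, we get a unique residue mod 132.
    Write x = 21 + 44·t and substitute into x ≡ 0 (mod 3): 44·t ≡ 0 − 21 = -21 (mod 3).
    Reduce coefficients mod 3: 2·t ≡ 0 (mod 3).
    The inverse of 2 mod 3 is 2 (since 2·2 = 4 = 1·3 + 1), so t ≡ 2·0 = 0 ≡ 0 (mod 3).
    Then x = 21 + 44·0 = 21, valid modulo lcm(44, 3) = 132: x ≡ 21 (mod 132).
Verify: 21 mod 4 = 1 ✓, 21 mod 11 = 10 ✓, 21 mod 3 = 0 ✓.

x ≡ 21 (mod 132).


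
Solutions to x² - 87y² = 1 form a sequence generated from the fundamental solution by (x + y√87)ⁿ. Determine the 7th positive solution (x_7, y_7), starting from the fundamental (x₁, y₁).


Step 1: Find the fundamental solution (x₁, y₁) of x² - 87y² = 1.
  Expand √87 as a continued fraction. a₀ = ⌊√87⌋ = 9; iterate m_{k+1} = d_k·a_k − m_k, d_{k+1} = (87 − m_{k+1}²)/d_k, a_{k+1} = ⌊(a₀ + m_{k+1})/d_{k+1}⌋ (starting m₀ = 0, d₀ = 1), with convergents p_k = a_k·p_{k-1} + p_{k-2}, q_k = a_k·q_{k-1} + q_{k-2} (p₋₁ = 1, q₋₁ = 0):
  k = 0: a₀ = 9; p₀/q₀ = 9/1; p₀² − 87·q₀² = 81 − 87 = -6.
  k = 1: m = 9, d = 6, a = ⌊(9 + 9)/6⌋ = 3; p/q = (3·9 + 1)/(3·1 + 0) = 28/3; p² − 87·q² = 784 − 783 = 1.
  The first convergent with p² − 87·q² = 1 gives the fundamental solution (x₁, y₁) = (28, 3).
Step 2: Apply the recurrence (x_{n+1}, y_{n+1}) = (x₁x_n + 87y₁y_n, x₁y_n + y₁x_n) repeatedly.
  From (x_1, y_1) = (28, 3): x_2 = 28·28 + 87·3·3 = 1567; y_2 = 28·3 + 3·28 = 168.
  From (x_2, y_2) = (1567, 168): x_3 = 28·1567 + 87·3·168 = 87724; y_3 = 28·168 + 3·1567 = 9405.
  From (x_3, y_3) = (87724, 9405): x_4 = 28·87724 + 87·3·9405 = 4910977; y_4 = 28·9405 + 3·87724 = 526512.
  From (x_4, y_4) = (4910977, 526512): x_5 = 28·4910977 + 87·3·526512 = 274926988; y_5 = 28·526512 + 3·4910977 = 29475267.
  From (x_5, y_5) = (274926988, 29475267): x_6 = 28·274926988 + 87·3·29475267 = 15391000351; y_6 = 28·29475267 + 3·274926988 = 1650088440.
  From (x_6, y_6) = (15391000351, 1650088440): x_7 = 28·15391000351 + 87·3·1650088440 = 861621092668; y_7 = 28·1650088440 + 3·15391000351 = 92375477373.
Step 3: Verify x_7² - 87·y_7² = 742390907330398243358224 - 742390907330398243358223 = 1 (should be 1). ✓

(x_1, y_1) = (28, 3); (x_7, y_7) = (861621092668, 92375477373).


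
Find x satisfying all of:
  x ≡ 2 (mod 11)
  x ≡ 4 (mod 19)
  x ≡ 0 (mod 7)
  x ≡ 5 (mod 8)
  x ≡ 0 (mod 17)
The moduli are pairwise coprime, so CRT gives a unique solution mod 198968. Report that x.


Product of moduli M = 11 · 19 · 7 · 8 · 17 = 198968.
Merge one congruence at a time:
  Start: x ≡ 2 (mod 11).
  Combine with x ≡ 4 (mod 19); new modulus lcm = 209.
    Write x = 2 + 11·t and substitute into x ≡ 4 (mod 19): 11·t ≡ 4 − 2 = 2 (mod 19).
    The inverse of 11 mod 19 is 7 (since 11·7 = 77 = 4·19 + 1), so t ≡ 7·2 = 14 ≡ 14 (mod 19).
    Then x = 2 + 11·14 = 156, valid modulo lcm(11, 19) = 209: x ≡ 156 (mod 209).
  Combine with x ≡ 0 (mod 7); new modulus lcm = 1463.
    Write x = 156 + 209·t and substitute into x ≡ 0 (mod 7): 209·t ≡ 0 − 156 = -156 (mod 7).
    Reduce coefficients mod 7: 6·t ≡ 5 (mod 7).
    The inverse of 6 mod 7 is 6 (since 6·6 = 36 = 5·7 + 1), so t ≡ 6·5 = 30 ≡ 2 (mod 7).
    Then x = 156 + 209·2 = 574, valid modulo lcm(209, 7) = 1463: x ≡ 574 (mod 1463).
  Combine with x ≡ 5 (mod 8); new modulus lcm = 11704.
    Write x = 574 + 1463·t and substitute into x ≡ 5 (mod 8): 1463·t ≡ 5 − 574 = -569 (mod 8).
    Reduce coefficients mod 8: 7·t ≡ 7 (mod 8).
    The inverse of 7 mod 8 is 7 (since 7·7 = 49 = 6·8 + 1), so t ≡ 7·7 = 49 ≡ 1 (mod 8).
    Then x = 574 + 1463·1 = 2037, valid modulo lcm(1463, 8) = 11704: x ≡ 2037 (mod 11704).
  Combine with x ≡ 0 (mod 17); new modulus lcm = 198968.
    Write x = 2037 + 11704·t and substitute into x ≡ 0 (mod 17): 11704·t ≡ 0 − 2037 = -2037 (mod 17).
    Reduce coefficients mod 17: 8·t ≡ 3 (mod 17).
    The inverse of 8 mod 17 is 15 (since 8·15 = 120 = 7·17 + 1), so t ≡ 15·3 = 45 ≡ 11 (mod 17).
    Then x = 2037 + 11704·11 = 130781, valid modulo lcm(11704, 17) = 198968: x ≡ 130781 (mod 198968).
Verify against each original: 130781 mod 11 = 2, 130781 mod 19 = 4, 130781 mod 7 = 0, 130781 mod 8 = 5, 130781 mod 17 = 0.

x ≡ 130781 (mod 198968).


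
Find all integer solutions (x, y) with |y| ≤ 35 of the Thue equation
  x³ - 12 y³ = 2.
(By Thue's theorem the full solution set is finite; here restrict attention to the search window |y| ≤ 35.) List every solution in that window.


The equation is x³ - 12y³ = 2. For fixed y, x³ = 12·y³ + 2, so a solution requires the RHS to be a perfect cube.
Strategy: iterate y from -35 to 35, compute RHS = 12·y³ + 2, and check whether it is a (positive or negative) perfect cube.
Check small values of y:
  y = 0: RHS = 2 is not a perfect cube.
  y = 1: RHS = 14 is not a perfect cube.
  y = -1: RHS = -10 is not a perfect cube.
  y = 2: RHS = 98 is not a perfect cube.
  y = -2: RHS = -94 is not a perfect cube.
  y = 3: RHS = 326 is not a perfect cube.
  y = -3: RHS = -322 is not a perfect cube.
Continuing the search up to |y| = 35 finds no solutions either.
No (x, y) in the scanned range satisfies the equation.

No integer solutions with |y| ≤ 35.


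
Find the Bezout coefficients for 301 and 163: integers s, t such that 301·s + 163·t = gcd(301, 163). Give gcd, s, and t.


Euclidean algorithm on (301, 163) — divide until remainder is 0:
  301 = 1 · 163 + 138
  163 = 1 · 138 + 25
  138 = 5 · 25 + 13
  25 = 1 · 13 + 12
  13 = 1 · 12 + 1
  12 = 12 · 1 + 0
gcd(301, 163) = 1.
Track Bezout coefficients alongside the remainders: start with r₀ = 301 = a·1 + b·0 (s = 1, t = 0) and r₁ = 163 = a·0 + b·1 (s = 0, t = 1); each new remainder r_{k+1} = r_{k-1} − q_k·r_k inherits s_{k+1} = s_{k-1} − q_k·s_k, t_{k+1} = t_{k-1} − q_k·t_k, so r_k = a·s_k + b·t_k at every step:
  q = 1: r = 138, s = 1 − 1·0 = 1, t = 0 − 1·1 = -1  (check: 301·1 + 163·(-1) = 138)
  q = 1: r = 25, s = 0 − 1·1 = -1, t = 1 − 1·(-1) = 2  (check: 301·(-1) + 163·2 = 25)
  q = 5: r = 13, s = 1 − 5·(-1) = 6, t = -1 − 5·2 = -11  (check: 301·6 + 163·(-11) = 13)
  q = 1: r = 12, s = -1 − 1·6 = -7, t = 2 − 1·(-11) = 13  (check: 301·(-7) + 163·13 = 12)
  q = 1: r = 1, s = 6 − 1·(-7) = 13, t = -11 − 1·13 = -24  (check: 301·13 + 163·(-24) = 1)
The row with r = 1 (the gcd) gives the Bezout coefficients s = 13, t = -24.
Result: 301 · (13) + 163 · (-24) = 1.

gcd(301, 163) = 1; s = 13, t = -24 (check: 301·13 + 163·(-24) = 1).


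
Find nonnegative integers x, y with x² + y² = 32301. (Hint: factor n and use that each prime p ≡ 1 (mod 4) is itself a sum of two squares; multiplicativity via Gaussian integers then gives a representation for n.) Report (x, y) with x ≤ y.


Step 1: Factor n = 32301 = 3^2 · 37 · 97.
Step 2: Check the mod-4 condition on each prime factor: 3 ≡ 3 (mod 4), exponent 2 (must be even); 37 ≡ 1 (mod 4), exponent 1; 97 ≡ 1 (mod 4), exponent 1.
All primes ≡ 3 (mod 4) appear to even exponent (or don't appear), so by the two-squares theorem n IS expressible as a sum of two squares.
Step 3: Build a representation. Group n = k² · m with k = 3 and m = 37 · 97 = 3589 (a product of primes ≡ 1 (mod 4)); a representation of m scales to one of n via (k·x)² + (k·y)² = k²(x² + y²). Each prime p ≡ 1 (mod 4) is itself a sum of two squares; find a² by testing p − a² for a perfect square:
  37: 37 − 1² = 36 = 6² ⇒ 37 = 1² + 6².
  97: 97 − 1² = 96, 97 − 2² = 93, 97 − 3² = 88, 97 − 4² = 81 = 9² ⇒ 97 = 4² + 9².
  Combine using the Brahmagupta–Fibonacci identity (a² + b²)(c² + d²) = (ac − bd)² + (ad + bc)² = (ac + bd)² + (ad − bc)²:
  37 · 97 = 3589: from (1² + 6²)(4² + 9²), take (1·4 − 6·9, 1·9 + 6·4) = (4 − 54, 9 + 24) = (-50, 33); dropping signs (only squares matter) gives (50, 33); check 50² + 33² = 2500 + 1089 = 3589 ✓.
  Scale by k = 3: (3·50, 3·33) = (150, 99).
Step 4: Order so x ≤ y and verify: 99² + 150² = 9801 + 22500 = 32301 = n. ✓

n = 32301 = 99² + 150² (one valid representation with x ≤ y).


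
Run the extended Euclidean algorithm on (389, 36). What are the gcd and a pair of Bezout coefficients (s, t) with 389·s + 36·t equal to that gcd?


Euclidean algorithm on (389, 36) — divide until remainder is 0:
  389 = 10 · 36 + 29
  36 = 1 · 29 + 7
  29 = 4 · 7 + 1
  7 = 7 · 1 + 0
gcd(389, 36) = 1.
Track Bezout coefficients alongside the remainders: start with r₀ = 389 = a·1 + b·0 (s = 1, t = 0) and r₁ = 36 = a·0 + b·1 (s = 0, t = 1); each new remainder r_{k+1} = r_{k-1} − q_k·r_k inherits s_{k+1} = s_{k-1} − q_k·s_k, t_{k+1} = t_{k-1} − q_k·t_k, so r_k = a·s_k + b·t_k at every step:
  q = 10: r = 29, s = 1 − 10·0 = 1, t = 0 − 10·1 = -10  (check: 389·1 + 36·(-10) = 29)
  q = 1: r = 7, s = 0 − 1·1 = -1, t = 1 − 1·(-10) = 11  (check: 389·(-1) + 36·11 = 7)
  q = 4: r = 1, s = 1 − 4·(-1) = 5, t = -10 − 4·11 = -54  (check: 389·5 + 36·(-54) = 1)
The row with r = 1 (the gcd) gives the Bezout coefficients s = 5, t = -54.
Result: 389 · (5) + 36 · (-54) = 1.

gcd(389, 36) = 1; s = 5, t = -54 (check: 389·5 + 36·(-54) = 1).


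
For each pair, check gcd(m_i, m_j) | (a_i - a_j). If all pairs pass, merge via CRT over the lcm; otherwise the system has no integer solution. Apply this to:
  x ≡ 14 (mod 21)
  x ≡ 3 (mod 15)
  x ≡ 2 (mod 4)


Moduli 21, 15, 4 are not pairwise coprime, so CRT works modulo lcm(m_i) when all pairwise compatibility conditions hold.
Pairwise compatibility: gcd(m_i, m_j) must divide a_i - a_j for every pair.
Merge one congruence at a time:
  Start: x ≡ 14 (mod 21).
  Combine with x ≡ 3 (mod 15): gcd(21, 15) = 3, and 3 - 14 = -11 is NOT divisible by 3.
    ⇒ system is inconsistent (no integer solution).

No solution (the system is inconsistent).


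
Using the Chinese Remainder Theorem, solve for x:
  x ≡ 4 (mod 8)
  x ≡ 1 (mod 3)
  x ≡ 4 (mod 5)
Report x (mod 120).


Moduli 8, 3, 5 are pairwise coprime; by CRT there is a unique solution modulo M = 8 · 3 · 5 = 120.
Solve pairwise, accumulating the modulus:
  Start with x ≡ 4 (mod 8).
  Combine with x ≡ 1 (mod 3): since gcd(8, 3) = 1, we get a unique residue mod 24.
    Write x = 4 + 8·t and substitute into x ≡ 1 (mod 3): 8·t ≡ 1 − 4 = -3 (mod 3).
    Reduce coefficients mod 3: 2·t ≡ 0 (mod 3).
    The inverse of 2 mod 3 is 2 (since 2·2 = 4 = 1·3 + 1), so t ≡ 2·0 = 0 ≡ 0 (mod 3).
    Then x = 4 + 8·0 = 4, valid modulo lcm(8, 3) = 24: x ≡ 4 (mod 24).
  Combine with x ≡ 4 (mod 5): since gcd(24, 5) = 1, we get a unique residue mod 120.
    Write x = 4 + 24·t and substitute into x ≡ 4 (mod 5): 24·t ≡ 4 − 4 = 0 (mod 5).
    Reduce coefficients mod 5: 4·t ≡ 0 (mod 5).
    The inverse of 4 mod 5 is 4 (since 4·4 = 16 = 3·5 + 1), so t ≡ 4·0 = 0 ≡ 0 (mod 5).
    Then x = 4 + 24·0 = 4, valid modulo lcm(24, 5) = 120: x ≡ 4 (mod 120).
Verify: 4 mod 8 = 4 ✓, 4 mod 3 = 1 ✓, 4 mod 5 = 4 ✓.

x ≡ 4 (mod 120).


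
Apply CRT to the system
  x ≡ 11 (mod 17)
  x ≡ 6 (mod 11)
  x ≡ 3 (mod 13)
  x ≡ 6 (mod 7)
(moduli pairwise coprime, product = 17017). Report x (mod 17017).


Product of moduli M = 17 · 11 · 13 · 7 = 17017.
Merge one congruence at a time:
  Start: x ≡ 11 (mod 17).
  Combine with x ≡ 6 (mod 11); new modulus lcm = 187.
    Write x = 11 + 17·t and substitute into x ≡ 6 (mod 11): 17·t ≡ 6 − 11 = -5 (mod 11).
    Reduce coefficients mod 11: 6·t ≡ 6 (mod 11).
    The inverse of 6 mod 11 is 2 (since 6·2 = 12 = 1·11 + 1), so t ≡ 2·6 = 12 ≡ 1 (mod 11).
    Then x = 11 + 17·1 = 28, valid modulo lcm(17, 11) = 187: x ≡ 28 (mod 187).
  Combine with x ≡ 3 (mod 13); new modulus lcm = 2431.
    Write x = 28 + 187·t and substitute into x ≡ 3 (mod 13): 187·t ≡ 3 − 28 = -25 (mod 13).
    Reduce coefficients mod 13: 5·t ≡ 1 (mod 13).
    The inverse of 5 mod 13 is 8 (since 5·8 = 40 = 3·13 + 1), so t ≡ 8·1 = 8 ≡ 8 (mod 13).
    Then x = 28 + 187·8 = 1524, valid modulo lcm(187, 13) = 2431: x ≡ 1524 (mod 2431).
  Combine with x ≡ 6 (mod 7); new modulus lcm = 17017.
    Write x = 1524 + 2431·t and substitute into x ≡ 6 (mod 7): 2431·t ≡ 6 − 1524 = -1518 (mod 7).
    Reduce coefficients mod 7: 2·t ≡ 1 (mod 7).
    The inverse of 2 mod 7 is 4 (since 2·4 = 8 = 1·7 + 1), so t ≡ 4·1 = 4 ≡ 4 (mod 7).
    Then x = 1524 + 2431·4 = 11248, valid modulo lcm(2431, 7) = 17017: x ≡ 11248 (mod 17017).
Verify against each original: 11248 mod 17 = 11, 11248 mod 11 = 6, 11248 mod 13 = 3, 11248 mod 7 = 6.

x ≡ 11248 (mod 17017).


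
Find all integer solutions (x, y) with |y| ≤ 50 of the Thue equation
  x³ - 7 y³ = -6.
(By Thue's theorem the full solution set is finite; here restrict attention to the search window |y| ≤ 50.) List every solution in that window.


The equation is x³ - 7y³ = -6. For fixed y, x³ = 7·y³ − 6, so a solution requires the RHS to be a perfect cube.
Strategy: iterate y from -50 to 50, compute RHS = 7·y³ − 6, and check whether it is a (positive or negative) perfect cube.
Check small values of y:
  y = 0: RHS = -6 is not a perfect cube.
  y = 1: RHS = 1 = (1)³ ⇒ x = 1 works.
  y = -1: RHS = -13 is not a perfect cube.
  y = 2: RHS = 50 is not a perfect cube.
  y = -2: RHS = -62 is not a perfect cube.
  y = 3: RHS = 183 is not a perfect cube.
  y = -3: RHS = -195 is not a perfect cube.
Continuing the search up to |y| = 50 finds no further solutions beyond those listed.
Collected solutions: (1, 1).

Solutions (with |y| ≤ 50): (1, 1).


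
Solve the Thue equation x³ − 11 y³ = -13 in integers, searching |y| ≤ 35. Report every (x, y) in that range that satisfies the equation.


The equation is x³ - 11y³ = -13. For fixed y, x³ = 11·y³ − 13, so a solution requires the RHS to be a perfect cube.
Strategy: iterate y from -35 to 35, compute RHS = 11·y³ − 13, and check whether it is a (positive or negative) perfect cube.
Check small values of y:
  y = 0: RHS = -13 is not a perfect cube.
  y = 1: RHS = -2 is not a perfect cube.
  y = -1: RHS = -24 is not a perfect cube.
  y = 2: RHS = 75 is not a perfect cube.
  y = -2: RHS = -101 is not a perfect cube.
  y = 3: RHS = 284 is not a perfect cube.
  y = -3: RHS = -310 is not a perfect cube.
Continuing the search up to |y| = 35 finds no solutions either.
No (x, y) in the scanned range satisfies the equation.

No integer solutions with |y| ≤ 35.


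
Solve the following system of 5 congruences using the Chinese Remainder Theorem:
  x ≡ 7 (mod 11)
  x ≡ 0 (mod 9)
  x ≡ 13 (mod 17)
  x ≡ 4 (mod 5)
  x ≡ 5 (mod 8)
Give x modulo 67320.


Product of moduli M = 11 · 9 · 17 · 5 · 8 = 67320.
Merge one congruence at a time:
  Start: x ≡ 7 (mod 11).
  Combine with x ≡ 0 (mod 9); new modulus lcm = 99.
    Write x = 7 + 11·t and substitute into x ≡ 0 (mod 9): 11·t ≡ 0 − 7 = -7 (mod 9).
    Reduce coefficients mod 9: 2·t ≡ 2 (mod 9).
    The inverse of 2 mod 9 is 5 (since 2·5 = 10 = 1·9 + 1), so t ≡ 5·2 = 10 ≡ 1 (mod 9).
    Then x = 7 + 11·1 = 18, valid modulo lcm(11, 9) = 99: x ≡ 18 (mod 99).
  Combine with x ≡ 13 (mod 17); new modulus lcm = 1683.
    Write x = 18 + 99·t and substitute into x ≡ 13 (mod 17): 99·t ≡ 13 − 18 = -5 (mod 17).
    Reduce coefficients mod 17: 14·t ≡ 12 (mod 17).
    The inverse of 14 mod 17 is 11 (since 14·11 = 154 = 9·17 + 1), so t ≡ 11·12 = 132 ≡ 13 (mod 17).
    Then x = 18 + 99·13 = 1305, valid modulo lcm(99, 17) = 1683: x ≡ 1305 (mod 1683).
  Combine with x ≡ 4 (mod 5); new modulus lcm = 8415.
    Write x = 1305 + 1683·t and substitute into x ≡ 4 (mod 5): 1683·t ≡ 4 − 1305 = -1301 (mod 5).
    Reduce coefficients mod 5: 3·t ≡ 4 (mod 5).
    The inverse of 3 mod 5 is 2 (since 3·2 = 6 = 1·5 + 1), so t ≡ 2·4 = 8 ≡ 3 (mod 5).
    Then x = 1305 + 1683·3 = 6354, valid modulo lcm(1683, 5) = 8415: x ≡ 6354 (mod 8415).
  Combine with x ≡ 5 (mod 8); new modulus lcm = 67320.
    Write x = 6354 + 8415·t and substitute into x ≡ 5 (mod 8): 8415·t ≡ 5 − 6354 = -6349 (mod 8).
    Reduce coefficients mod 8: 7·t ≡ 3 (mod 8).
    The inverse of 7 mod 8 is 7 (since 7·7 = 49 = 6·8 + 1), so t ≡ 7·3 = 21 ≡ 5 (mod 8).
    Then x = 6354 + 8415·5 = 48429, valid modulo lcm(8415, 8) = 67320: x ≡ 48429 (mod 67320).
Verify against each original: 48429 mod 11 = 7, 48429 mod 9 = 0, 48429 mod 17 = 13, 48429 mod 5 = 4, 48429 mod 8 = 5.

x ≡ 48429 (mod 67320).
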